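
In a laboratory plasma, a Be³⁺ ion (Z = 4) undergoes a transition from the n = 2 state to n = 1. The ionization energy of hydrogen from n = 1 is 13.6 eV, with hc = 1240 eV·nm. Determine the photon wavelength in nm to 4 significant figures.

7.598 nm

For Z = 4 the level energies scale as Z², so the effective Rydberg energy is 13.6 × 16 = 217.6 eV.
ΔE = 217.6 × (1/1² − 1/2²) = 217.6 × 0.7500 = 163.2 eV.
λ = hc/ΔE = 1240 / 163.2 = 7.598 nm.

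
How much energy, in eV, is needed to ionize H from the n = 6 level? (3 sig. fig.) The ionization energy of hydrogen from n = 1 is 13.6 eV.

E_6 = −13.60/36 = −0.378 eV, so ionization (to E = 0) requires 0.378 eV.

0.378 eV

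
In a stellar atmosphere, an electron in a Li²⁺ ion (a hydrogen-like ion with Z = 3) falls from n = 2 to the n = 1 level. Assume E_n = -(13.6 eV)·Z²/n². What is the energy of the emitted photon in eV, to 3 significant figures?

91.8 eV

The Bohr energies scale as Z², so for Z = 3: E_n = −122.4/n² eV.
E_2 = −122.4/4 = −30.60 eV and E_1 = −122.4/1 = −122.4 eV.
The photon energy is |E_2 − E_1| = 91.8 eV.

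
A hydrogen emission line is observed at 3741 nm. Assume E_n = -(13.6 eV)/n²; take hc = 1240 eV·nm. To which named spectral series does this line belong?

Pfund

ΔE = 1240/3741 = 0.3315 eV.
This matches 13.6 × (1/5² − 1/8²), so n_f = 5: the Pfund series.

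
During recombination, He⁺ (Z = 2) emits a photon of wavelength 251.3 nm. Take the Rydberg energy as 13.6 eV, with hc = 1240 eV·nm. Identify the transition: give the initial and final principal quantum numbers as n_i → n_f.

The photon energy is ΔE = hc/λ = 1240 / 251.3 = 4.934 eV.
With Z = 2, ΔE = 54.40 × (1/n_f² − 1/n_i²), so 1/n_f² − 1/n_i² = 0.09070.
Trying n_f = 3 gives 1/n_i² = 0.02041, i.e. n_i ≈ 7; this pair matches.

n_i = 7, n_f = 3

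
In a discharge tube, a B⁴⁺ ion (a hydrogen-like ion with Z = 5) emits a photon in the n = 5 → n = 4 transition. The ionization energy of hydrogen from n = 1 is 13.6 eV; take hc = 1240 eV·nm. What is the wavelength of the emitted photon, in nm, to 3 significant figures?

For Z = 5 the level energies scale as Z², so the effective Rydberg energy is 13.6 × 25 = 340.0 eV.
ΔE = 340.0 × (1/4² − 1/5²) = 340.0 × 0.02250 = 7.650 eV.
λ = hc/ΔE = 1240 / 7.650 = 162 nm.

162 nm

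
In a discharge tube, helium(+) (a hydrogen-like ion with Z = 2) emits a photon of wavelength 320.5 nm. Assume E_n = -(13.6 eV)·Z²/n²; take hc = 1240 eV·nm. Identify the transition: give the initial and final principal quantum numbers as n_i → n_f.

n_i = 5, n_f = 3

The photon energy is ΔE = hc/λ = 1240 / 320.5 = 3.869 eV.
With Z = 2, ΔE = 54.40 × (1/n_f² − 1/n_i²), so 1/n_f² − 1/n_i² = 0.07112.
Trying n_f = 3 gives 1/n_i² = 0.03999, i.e. n_i ≈ 5; this pair matches.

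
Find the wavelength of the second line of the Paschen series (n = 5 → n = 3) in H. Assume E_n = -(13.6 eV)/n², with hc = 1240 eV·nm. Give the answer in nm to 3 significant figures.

1280 nm

The Paschen series terminates on n_f = 3; the second line has n_i = 3+2 = 5.
ΔE = 13.60 × (1/3² − 1/5²) = 0.9671 eV.
λ = 1240 / 0.9671 = 1280 nm.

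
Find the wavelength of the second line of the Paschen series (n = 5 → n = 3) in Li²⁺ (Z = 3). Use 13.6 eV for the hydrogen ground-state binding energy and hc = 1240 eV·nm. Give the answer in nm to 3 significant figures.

The Paschen series terminates on n_f = 3; the second line has n_i = 3+2 = 5.
ΔE = 122.4 × (1/3² − 1/5²) = 8.704 eV.
λ = 1240 / 8.704 = 142 nm.

142 nm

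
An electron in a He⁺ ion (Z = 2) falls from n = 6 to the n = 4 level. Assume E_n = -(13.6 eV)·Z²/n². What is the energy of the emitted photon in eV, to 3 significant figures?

The Bohr energies scale as Z², so for Z = 2: E_n = −54.40/n² eV.
E_6 = −54.40/36 = −1.511 eV and E_4 = −54.40/16 = −3.400 eV.
The photon energy is |E_6 − E_4| = 1.89 eV.

1.89 eV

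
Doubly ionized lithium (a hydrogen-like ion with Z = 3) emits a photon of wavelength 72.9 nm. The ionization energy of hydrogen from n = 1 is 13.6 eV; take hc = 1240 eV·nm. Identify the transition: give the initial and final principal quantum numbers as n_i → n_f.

n_i = 3, n_f = 2

The photon energy is ΔE = hc/λ = 1240 / 72.9 = 17.01 eV.
With Z = 3, ΔE = 122.4 × (1/n_f² − 1/n_i²), so 1/n_f² − 1/n_i² = 0.1390.
Trying n_f = 2 gives 1/n_i² = 0.1110, i.e. n_i ≈ 3; this pair matches.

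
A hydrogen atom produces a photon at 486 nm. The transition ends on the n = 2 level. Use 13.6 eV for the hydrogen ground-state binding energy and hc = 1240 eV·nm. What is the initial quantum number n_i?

The photon energy is ΔE = hc/λ = 1240 / 486 = 2.551 eV.
With Z = 1, ΔE = 13.60 × (1/n_f² − 1/n_i²), so 1/n_f² − 1/n_i² = 0.1876.
With n_f = 2: 1/n_i² = 1/4 − 0.1876 = 0.06239, so n_i ≈ 4.00.

n_i = 4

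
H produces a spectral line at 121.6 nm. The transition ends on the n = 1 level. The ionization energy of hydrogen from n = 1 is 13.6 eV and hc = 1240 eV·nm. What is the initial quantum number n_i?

The photon energy is ΔE = hc/λ = 1240 / 121.6 = 10.20 eV.
With Z = 1, ΔE = 13.60 × (1/n_f² − 1/n_i²), so 1/n_f² − 1/n_i² = 0.7498.
With n_f = 1: 1/n_i² = 1/1 − 0.7498 = 0.2502, so n_i ≈ 2.00.

n_i = 2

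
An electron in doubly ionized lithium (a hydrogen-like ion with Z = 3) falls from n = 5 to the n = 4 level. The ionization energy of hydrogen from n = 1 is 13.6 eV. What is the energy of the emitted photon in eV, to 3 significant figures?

The Bohr energies scale as Z², so for Z = 3: E_n = −122.4/n² eV.
E_5 = −122.4/25 = −4.896 eV and E_4 = −122.4/16 = −7.650 eV.
The photon energy is |E_5 − E_4| = 2.75 eV.

2.75 eV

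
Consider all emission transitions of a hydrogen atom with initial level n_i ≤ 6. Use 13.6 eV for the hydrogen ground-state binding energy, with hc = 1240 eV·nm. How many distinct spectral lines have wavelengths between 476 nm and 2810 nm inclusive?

6

Enumerate all n_i → n_f pairs with 1 ≤ n_f < n_i ≤ 6 and compute λ = 1240 / [13.6·1·(1/n_f² − 1/n_i²)].
Lines falling in [476, 2810] nm: 4→2 (486.3 nm), 3→2 (656.5 nm), 6→3 (1094 nm), 5→3 (1282 nm), 4→3 (1876 nm), 6→4 (2626 nm).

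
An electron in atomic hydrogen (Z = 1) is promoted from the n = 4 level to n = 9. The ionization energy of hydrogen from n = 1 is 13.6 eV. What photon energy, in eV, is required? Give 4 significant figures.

0.6821 eV

E_9 = −13.60/81 = −0.1679 eV and E_4 = −13.60/16 = −0.8500 eV.
The photon energy is |E_9 − E_4| = 0.6821 eV.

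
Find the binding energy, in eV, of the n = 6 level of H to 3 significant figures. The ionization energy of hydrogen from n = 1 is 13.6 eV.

E_6 = −13.60/36 = −0.378 eV, so ionization (to E = 0) requires 0.378 eV.

0.378 eV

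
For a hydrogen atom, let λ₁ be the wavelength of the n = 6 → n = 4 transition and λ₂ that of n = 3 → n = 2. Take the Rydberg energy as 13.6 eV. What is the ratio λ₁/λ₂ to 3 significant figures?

4.00

λ ∝ 1/ΔE ∝ 1/(1/n_f² − 1/n_i²), and the Z² and hc factors cancel in the ratio.
λ₁/λ₂ = (1/2² − 1/3²)/(1/4² − 1/6²) = 0.1389/0.03472 = 4.00.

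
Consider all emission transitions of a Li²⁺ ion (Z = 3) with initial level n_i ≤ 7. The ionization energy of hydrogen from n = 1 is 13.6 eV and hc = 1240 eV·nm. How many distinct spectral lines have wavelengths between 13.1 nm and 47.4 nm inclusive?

Enumerate all n_i → n_f pairs with 1 ≤ n_f < n_i ≤ 7 and compute λ = 1240 / [13.6·9·(1/n_f² − 1/n_i²)].
Lines falling in [13.1, 47.4] nm: 2→1 (13.51 nm), 7→2 (44.12 nm), 6→2 (45.59 nm).

3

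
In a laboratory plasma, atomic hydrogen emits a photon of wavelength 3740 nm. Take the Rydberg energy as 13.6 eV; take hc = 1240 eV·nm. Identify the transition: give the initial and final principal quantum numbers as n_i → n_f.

n_i = 8, n_f = 5

The photon energy is ΔE = hc/λ = 1240 / 3740 = 0.3316 eV.
With Z = 1, ΔE = 13.60 × (1/n_f² − 1/n_i²), so 1/n_f² − 1/n_i² = 0.02438.
Trying n_f = 5 gives 1/n_i² = 0.01562, i.e. n_i ≈ 8; this pair matches.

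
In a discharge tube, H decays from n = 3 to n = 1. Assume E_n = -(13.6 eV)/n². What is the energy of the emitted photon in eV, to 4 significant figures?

12.09 eV

E_3 = −13.60/9 = −1.511 eV and E_1 = −13.60/1 = −13.60 eV.
The photon energy is |E_3 − E_1| = 12.09 eV.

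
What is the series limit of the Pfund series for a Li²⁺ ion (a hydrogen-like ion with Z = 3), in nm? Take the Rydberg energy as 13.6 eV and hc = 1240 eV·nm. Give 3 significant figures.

253 nm

The Pfund series has lower level n_f = 5; the series limit corresponds to n_i → ∞.
ΔE_max = 13.6 × 9 / 5² = 4.896 eV.
λ_min = 1240 / 4.896 = 253 nm.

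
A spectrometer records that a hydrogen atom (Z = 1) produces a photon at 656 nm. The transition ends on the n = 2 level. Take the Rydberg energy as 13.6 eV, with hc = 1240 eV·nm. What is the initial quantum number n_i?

The photon energy is ΔE = hc/λ = 1240 / 656 = 1.890 eV.
With Z = 1, ΔE = 13.60 × (1/n_f² − 1/n_i²), so 1/n_f² − 1/n_i² = 0.1390.
With n_f = 2: 1/n_i² = 1/4 − 0.1390 = 0.1110, so n_i ≈ 3.00.

n_i = 3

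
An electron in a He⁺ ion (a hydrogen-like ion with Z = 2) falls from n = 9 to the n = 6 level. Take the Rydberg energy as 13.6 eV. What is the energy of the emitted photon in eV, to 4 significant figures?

The Bohr energies scale as Z², so for Z = 2: E_n = −54.40/n² eV.
E_9 = −54.40/81 = −0.6716 eV and E_6 = −54.40/36 = −1.511 eV.
The photon energy is |E_9 − E_6| = 0.8395 eV.

0.8395 eV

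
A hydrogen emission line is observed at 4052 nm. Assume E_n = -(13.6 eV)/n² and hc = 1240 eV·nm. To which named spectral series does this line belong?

ΔE = 1240/4052 = 0.3060 eV.
This matches 13.6 × (1/4² − 1/5²), so n_f = 4: the Brackett series.

Brackett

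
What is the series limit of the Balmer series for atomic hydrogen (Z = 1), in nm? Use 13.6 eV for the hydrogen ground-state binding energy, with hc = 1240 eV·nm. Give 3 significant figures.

365 nm

The Balmer series has lower level n_f = 2; the series limit corresponds to n_i → ∞.
ΔE_max = 13.6 × 1 / 2² = 3.400 eV.
λ_min = 1240 / 3.400 = 365 nm.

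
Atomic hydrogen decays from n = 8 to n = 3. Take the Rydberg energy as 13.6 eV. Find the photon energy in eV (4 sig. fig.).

E_8 = −13.60/64 = −0.2125 eV and E_3 = −13.60/9 = −1.511 eV.
The photon energy is |E_8 − E_3| = 1.299 eV.

1.299 eV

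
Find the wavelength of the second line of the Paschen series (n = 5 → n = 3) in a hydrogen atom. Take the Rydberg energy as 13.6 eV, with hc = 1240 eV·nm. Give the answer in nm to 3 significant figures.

The Paschen series terminates on n_f = 3; the second line has n_i = 3+2 = 5.
ΔE = 13.60 × (1/3² − 1/5²) = 0.9671 eV.
λ = 1240 / 0.9671 = 1280 nm.

1280 nm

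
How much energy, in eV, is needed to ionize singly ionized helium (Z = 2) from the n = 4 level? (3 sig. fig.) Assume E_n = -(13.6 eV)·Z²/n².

E_n = −13.6 Z²/n² = −54.40/n² eV for Z = 2.
E_4 = −54.40/16 = −3.40 eV, so ionization (to E = 0) requires 3.40 eV.

3.40 eV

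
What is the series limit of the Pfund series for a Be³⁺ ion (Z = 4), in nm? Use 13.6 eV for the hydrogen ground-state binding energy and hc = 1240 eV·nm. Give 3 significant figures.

The Pfund series has lower level n_f = 5; the series limit corresponds to n_i → ∞.
ΔE_max = 13.6 × 16 / 5² = 8.704 eV.
λ_min = 1240 / 8.704 = 142 nm.

142 nm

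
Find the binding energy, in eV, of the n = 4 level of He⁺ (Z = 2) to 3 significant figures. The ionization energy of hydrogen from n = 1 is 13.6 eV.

3.40 eV

E_n = −13.6 Z²/n² = −54.40/n² eV for Z = 2.
E_4 = −54.40/16 = −3.40 eV, so ionization (to E = 0) requires 3.40 eV.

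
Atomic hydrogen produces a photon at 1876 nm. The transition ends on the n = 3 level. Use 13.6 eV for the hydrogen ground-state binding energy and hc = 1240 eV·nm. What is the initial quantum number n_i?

n_i = 4

The photon energy is ΔE = hc/λ = 1240 / 1876 = 0.6610 eV.
With Z = 1, ΔE = 13.60 × (1/n_f² − 1/n_i²), so 1/n_f² − 1/n_i² = 0.04860.
With n_f = 3: 1/n_i² = 1/9 − 0.04860 = 0.06251, so n_i ≈ 4.00.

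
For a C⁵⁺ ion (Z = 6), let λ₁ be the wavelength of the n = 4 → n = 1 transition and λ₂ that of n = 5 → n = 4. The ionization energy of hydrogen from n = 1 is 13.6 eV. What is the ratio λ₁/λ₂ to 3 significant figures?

λ ∝ 1/ΔE ∝ 1/(1/n_f² − 1/n_i²), and the Z² and hc factors cancel in the ratio.
λ₁/λ₂ = (1/4² − 1/5²)/(1/1² − 1/4²) = 0.02250/0.9375 = 0.0240.

0.0240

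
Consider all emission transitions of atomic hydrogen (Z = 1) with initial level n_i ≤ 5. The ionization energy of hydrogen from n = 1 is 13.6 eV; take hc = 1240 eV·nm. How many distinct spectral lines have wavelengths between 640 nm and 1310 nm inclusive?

Enumerate all n_i → n_f pairs with 1 ≤ n_f < n_i ≤ 5 and compute λ = 1240 / [13.6·1·(1/n_f² − 1/n_i²)].
Lines falling in [640, 1310] nm: 3→2 (656.5 nm), 5→3 (1282 nm).

2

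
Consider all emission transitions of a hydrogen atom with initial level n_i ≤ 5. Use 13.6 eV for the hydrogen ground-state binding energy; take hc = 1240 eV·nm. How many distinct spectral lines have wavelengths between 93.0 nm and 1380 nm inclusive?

8

Enumerate all n_i → n_f pairs with 1 ≤ n_f < n_i ≤ 5 and compute λ = 1240 / [13.6·1·(1/n_f² − 1/n_i²)].
Lines falling in [93.0, 1380] nm: 5→1 (94.98 nm), 4→1 (97.25 nm), 3→1 (102.6 nm), 2→1 (121.6 nm), 5→2 (434.2 nm), 4→2 (486.3 nm), 3→2 (656.5 nm), 5→3 (1282 nm).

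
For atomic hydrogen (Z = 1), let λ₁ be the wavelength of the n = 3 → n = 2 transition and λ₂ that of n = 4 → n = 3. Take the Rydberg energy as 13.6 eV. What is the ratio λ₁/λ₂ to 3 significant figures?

λ ∝ 1/ΔE ∝ 1/(1/n_f² − 1/n_i²), and the Z² and hc factors cancel in the ratio.
λ₁/λ₂ = (1/3² − 1/4²)/(1/2² − 1/3²) = 0.04861/0.1389 = 0.350.

0.350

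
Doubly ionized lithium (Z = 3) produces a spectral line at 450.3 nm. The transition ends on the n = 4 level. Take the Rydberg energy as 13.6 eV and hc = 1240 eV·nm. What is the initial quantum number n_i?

n_i = 5

The photon energy is ΔE = hc/λ = 1240 / 450.3 = 2.754 eV.
With Z = 3, ΔE = 122.4 × (1/n_f² − 1/n_i²), so 1/n_f² − 1/n_i² = 0.02250.
With n_f = 4: 1/n_i² = 1/16 − 0.02250 = 0.04000, so n_i ≈ 5.00.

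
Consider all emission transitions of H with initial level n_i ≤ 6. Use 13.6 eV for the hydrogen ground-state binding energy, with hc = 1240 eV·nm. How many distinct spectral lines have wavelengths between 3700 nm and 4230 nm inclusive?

1

Enumerate all n_i → n_f pairs with 1 ≤ n_f < n_i ≤ 6 and compute λ = 1240 / [13.6·1·(1/n_f² − 1/n_i²)].
Lines falling in [3700, 4230] nm: 5→4 (4052 nm).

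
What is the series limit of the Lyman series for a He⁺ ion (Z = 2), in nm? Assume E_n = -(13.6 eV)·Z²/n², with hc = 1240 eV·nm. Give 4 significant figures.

22.79 nm

The Lyman series has lower level n_f = 1; the series limit corresponds to n_i → ∞.
ΔE_max = 13.6 × 4 / 1² = 54.40 eV.
λ_min = 1240 / 54.40 = 22.79 nm.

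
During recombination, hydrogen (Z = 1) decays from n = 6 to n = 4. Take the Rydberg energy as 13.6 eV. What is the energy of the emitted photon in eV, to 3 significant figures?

0.472 eV

E_6 = −13.60/36 = −0.3778 eV and E_4 = −13.60/16 = −0.8500 eV.
The photon energy is |E_6 − E_4| = 0.472 eV.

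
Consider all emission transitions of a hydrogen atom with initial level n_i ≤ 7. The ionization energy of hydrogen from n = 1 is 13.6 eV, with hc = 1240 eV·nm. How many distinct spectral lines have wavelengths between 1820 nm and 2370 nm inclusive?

Enumerate all n_i → n_f pairs with 1 ≤ n_f < n_i ≤ 7 and compute λ = 1240 / [13.6·1·(1/n_f² − 1/n_i²)].
Lines falling in [1820, 2370] nm: 4→3 (1876 nm), 7→4 (2166 nm).

2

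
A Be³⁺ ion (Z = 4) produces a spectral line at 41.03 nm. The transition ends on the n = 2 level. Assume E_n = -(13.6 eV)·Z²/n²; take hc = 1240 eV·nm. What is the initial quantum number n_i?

The photon energy is ΔE = hc/λ = 1240 / 41.03 = 30.22 eV.
With Z = 4, ΔE = 217.6 × (1/n_f² − 1/n_i²), so 1/n_f² − 1/n_i² = 0.1389.
With n_f = 2: 1/n_i² = 1/4 − 0.1389 = 0.1111, so n_i ≈ 3.00.

n_i = 3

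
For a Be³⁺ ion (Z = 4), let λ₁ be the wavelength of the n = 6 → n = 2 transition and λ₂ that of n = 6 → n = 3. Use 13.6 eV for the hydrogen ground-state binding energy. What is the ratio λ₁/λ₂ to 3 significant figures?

0.375

λ ∝ 1/ΔE ∝ 1/(1/n_f² − 1/n_i²), and the Z² and hc factors cancel in the ratio.
λ₁/λ₂ = (1/3² − 1/6²)/(1/2² − 1/6²) = 0.08333/0.2222 = 0.375.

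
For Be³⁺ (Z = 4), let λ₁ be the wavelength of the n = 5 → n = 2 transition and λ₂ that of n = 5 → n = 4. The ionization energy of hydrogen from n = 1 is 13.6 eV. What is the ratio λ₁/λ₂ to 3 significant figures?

0.107

λ ∝ 1/ΔE ∝ 1/(1/n_f² − 1/n_i²), and the Z² and hc factors cancel in the ratio.
λ₁/λ₂ = (1/4² − 1/5²)/(1/2² − 1/5²) = 0.02250/0.2100 = 0.107.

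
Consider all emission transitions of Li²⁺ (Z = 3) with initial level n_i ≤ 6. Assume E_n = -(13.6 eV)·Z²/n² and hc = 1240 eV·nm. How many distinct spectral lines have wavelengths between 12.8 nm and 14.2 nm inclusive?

Enumerate all n_i → n_f pairs with 1 ≤ n_f < n_i ≤ 6 and compute λ = 1240 / [13.6·9·(1/n_f² − 1/n_i²)].
Lines falling in [12.8, 14.2] nm: 2→1 (13.51 nm).

1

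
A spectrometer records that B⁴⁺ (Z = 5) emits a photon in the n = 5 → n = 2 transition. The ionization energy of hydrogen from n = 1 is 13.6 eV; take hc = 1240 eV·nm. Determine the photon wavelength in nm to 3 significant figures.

For Z = 5 the level energies scale as Z², so the effective Rydberg energy is 13.6 × 25 = 340.0 eV.
ΔE = 340.0 × (1/2² − 1/5²) = 340.0 × 0.2100 = 71.40 eV.
λ = hc/ΔE = 1240 / 71.40 = 17.4 nm.

17.4 nm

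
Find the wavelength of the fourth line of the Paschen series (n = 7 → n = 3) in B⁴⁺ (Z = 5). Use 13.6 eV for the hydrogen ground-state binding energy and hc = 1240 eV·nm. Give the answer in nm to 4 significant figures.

The Paschen series terminates on n_f = 3; the fourth line has n_i = 3+4 = 7.
ΔE = 340.0 × (1/3² − 1/7²) = 30.84 eV.
λ = 1240 / 30.84 = 40.21 nm.

40.21 nm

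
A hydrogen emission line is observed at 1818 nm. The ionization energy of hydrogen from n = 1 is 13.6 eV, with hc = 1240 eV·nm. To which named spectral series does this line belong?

ΔE = 1240/1818 = 0.6821 eV.
This matches 13.6 × (1/4² − 1/9²), so n_f = 4: the Brackett series.

Brackett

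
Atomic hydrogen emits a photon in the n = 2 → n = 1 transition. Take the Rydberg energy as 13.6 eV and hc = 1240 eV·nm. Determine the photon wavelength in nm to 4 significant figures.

ΔE = 13.60 × (1/1² − 1/2²) = 13.60 × 0.7500 = 10.20 eV.
λ = hc/ΔE = 1240 / 10.20 = 121.6 nm.
This line belongs to the Lyman series.

121.6 nm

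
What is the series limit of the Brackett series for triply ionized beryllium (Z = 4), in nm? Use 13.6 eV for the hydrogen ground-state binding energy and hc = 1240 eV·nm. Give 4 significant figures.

91.18 nm

The Brackett series has lower level n_f = 4; the series limit corresponds to n_i → ∞.
ΔE_max = 13.6 × 16 / 4² = 13.60 eV.
λ_min = 1240 / 13.60 = 91.18 nm.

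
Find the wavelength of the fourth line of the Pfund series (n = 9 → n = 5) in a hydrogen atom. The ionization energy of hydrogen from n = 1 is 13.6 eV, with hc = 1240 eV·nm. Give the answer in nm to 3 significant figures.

The Pfund series terminates on n_f = 5; the fourth line has n_i = 5+4 = 9.
ΔE = 13.60 × (1/5² − 1/9²) = 0.3761 eV.
λ = 1240 / 0.3761 = 3300 nm.

3300 nm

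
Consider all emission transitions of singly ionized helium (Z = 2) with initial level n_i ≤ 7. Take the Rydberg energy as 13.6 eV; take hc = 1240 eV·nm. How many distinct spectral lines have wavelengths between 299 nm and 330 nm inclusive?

Enumerate all n_i → n_f pairs with 1 ≤ n_f < n_i ≤ 7 and compute λ = 1240 / [13.6·4·(1/n_f² − 1/n_i²)].
Lines falling in [299, 330] nm: 5→3 (320.5 nm).

1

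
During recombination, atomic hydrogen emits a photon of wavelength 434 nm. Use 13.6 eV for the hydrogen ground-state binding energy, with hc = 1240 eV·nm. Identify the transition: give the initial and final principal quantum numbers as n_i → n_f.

n_i = 5, n_f = 2

The photon energy is ΔE = hc/λ = 1240 / 434 = 2.857 eV.
With Z = 1, ΔE = 13.60 × (1/n_f² − 1/n_i²), so 1/n_f² − 1/n_i² = 0.2101.
Trying n_f = 2 gives 1/n_i² = 0.03992, i.e. n_i ≈ 5; this pair matches.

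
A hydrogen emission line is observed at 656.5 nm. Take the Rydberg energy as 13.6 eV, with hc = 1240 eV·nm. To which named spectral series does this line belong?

Balmer

ΔE = 1240/656.5 = 1.889 eV.
This matches 13.6 × (1/2² − 1/3²), so n_f = 2: the Balmer series.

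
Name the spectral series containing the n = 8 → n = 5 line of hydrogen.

Pfund

The series is set by the lower level: n_f = 5 is the Pfund series.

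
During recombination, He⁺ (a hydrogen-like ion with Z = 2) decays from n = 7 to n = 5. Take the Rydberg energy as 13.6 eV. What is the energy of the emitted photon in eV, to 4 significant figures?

1.066 eV

The Bohr energies scale as Z², so for Z = 2: E_n = −54.40/n² eV.
E_7 = −54.40/49 = −1.110 eV and E_5 = −54.40/25 = −2.176 eV.
The photon energy is |E_7 − E_5| = 1.066 eV.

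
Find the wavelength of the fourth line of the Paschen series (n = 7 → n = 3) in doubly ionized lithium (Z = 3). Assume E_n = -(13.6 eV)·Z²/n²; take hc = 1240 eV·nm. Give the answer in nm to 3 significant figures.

112 nm

The Paschen series terminates on n_f = 3; the fourth line has n_i = 3+4 = 7.
ΔE = 122.4 × (1/3² − 1/7²) = 11.10 eV.
λ = 1240 / 11.10 = 112 nm.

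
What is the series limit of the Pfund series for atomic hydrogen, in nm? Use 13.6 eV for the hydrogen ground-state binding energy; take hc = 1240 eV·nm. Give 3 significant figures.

The Pfund series has lower level n_f = 5; the series limit corresponds to n_i → ∞.
ΔE_max = 13.6 × 1 / 5² = 0.5440 eV.
λ_min = 1240 / 0.5440 = 2280 nm.

2280 nm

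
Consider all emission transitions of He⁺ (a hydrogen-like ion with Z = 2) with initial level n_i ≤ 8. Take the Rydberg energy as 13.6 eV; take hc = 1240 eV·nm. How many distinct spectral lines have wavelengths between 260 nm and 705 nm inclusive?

Enumerate all n_i → n_f pairs with 1 ≤ n_f < n_i ≤ 8 and compute λ = 1240 / [13.6·4·(1/n_f² − 1/n_i²)].
Lines falling in [260, 705] nm: 6→3 (273.5 nm), 5→3 (320.5 nm), 4→3 (468.9 nm), 8→4 (486.3 nm), 7→4 (541.5 nm), 6→4 (656.5 nm).

6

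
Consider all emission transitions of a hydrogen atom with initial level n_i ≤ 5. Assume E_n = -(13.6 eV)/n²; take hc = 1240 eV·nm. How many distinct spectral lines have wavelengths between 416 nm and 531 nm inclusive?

Enumerate all n_i → n_f pairs with 1 ≤ n_f < n_i ≤ 5 and compute λ = 1240 / [13.6·1·(1/n_f² − 1/n_i²)].
Lines falling in [416, 531] nm: 5→2 (434.2 nm), 4→2 (486.3 nm).

2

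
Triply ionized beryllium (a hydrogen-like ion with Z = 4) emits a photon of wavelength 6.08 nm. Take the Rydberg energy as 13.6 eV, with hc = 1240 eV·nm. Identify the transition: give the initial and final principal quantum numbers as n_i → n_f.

The photon energy is ΔE = hc/λ = 1240 / 6.08 = 203.9 eV.
With Z = 4, ΔE = 217.6 × (1/n_f² − 1/n_i²), so 1/n_f² − 1/n_i² = 0.9373.
Trying n_f = 1 gives 1/n_i² = 0.06274, i.e. n_i ≈ 4; this pair matches.

n_i = 4, n_f = 1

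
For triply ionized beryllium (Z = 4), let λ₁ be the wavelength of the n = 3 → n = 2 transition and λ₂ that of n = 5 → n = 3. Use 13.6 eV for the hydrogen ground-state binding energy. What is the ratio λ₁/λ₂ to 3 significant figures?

0.512

λ ∝ 1/ΔE ∝ 1/(1/n_f² − 1/n_i²), and the Z² and hc factors cancel in the ratio.
λ₁/λ₂ = (1/3² − 1/5²)/(1/2² − 1/3²) = 0.07111/0.1389 = 0.512.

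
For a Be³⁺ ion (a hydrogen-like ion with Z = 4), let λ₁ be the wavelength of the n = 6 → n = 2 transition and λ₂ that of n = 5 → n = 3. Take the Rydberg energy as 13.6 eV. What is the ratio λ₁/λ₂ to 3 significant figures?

λ ∝ 1/ΔE ∝ 1/(1/n_f² − 1/n_i²), and the Z² and hc factors cancel in the ratio.
λ₁/λ₂ = (1/3² − 1/5²)/(1/2² − 1/6²) = 0.07111/0.2222 = 0.320.

0.320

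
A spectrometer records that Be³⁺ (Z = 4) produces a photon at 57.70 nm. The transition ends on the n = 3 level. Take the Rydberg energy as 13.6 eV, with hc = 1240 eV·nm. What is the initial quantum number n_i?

The photon energy is ΔE = hc/λ = 1240 / 57.70 = 21.49 eV.
With Z = 4, ΔE = 217.6 × (1/n_f² − 1/n_i²), so 1/n_f² − 1/n_i² = 0.09876.
With n_f = 3: 1/n_i² = 1/9 − 0.09876 = 0.01235, so n_i ≈ 9.00.

n_i = 9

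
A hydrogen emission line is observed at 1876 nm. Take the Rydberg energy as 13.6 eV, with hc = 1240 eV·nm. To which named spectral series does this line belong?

ΔE = 1240/1876 = 0.6610 eV.
This matches 13.6 × (1/3² − 1/4²), so n_f = 3: the Paschen series.

Paschen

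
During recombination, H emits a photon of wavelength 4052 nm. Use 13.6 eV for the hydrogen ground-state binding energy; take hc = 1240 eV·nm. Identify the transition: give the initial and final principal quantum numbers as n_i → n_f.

The photon energy is ΔE = hc/λ = 1240 / 4052 = 0.3060 eV.
With Z = 1, ΔE = 13.60 × (1/n_f² − 1/n_i²), so 1/n_f² − 1/n_i² = 0.02250.
Trying n_f = 4 gives 1/n_i² = 0.04000, i.e. n_i ≈ 5; this pair matches.

n_i = 5, n_f = 4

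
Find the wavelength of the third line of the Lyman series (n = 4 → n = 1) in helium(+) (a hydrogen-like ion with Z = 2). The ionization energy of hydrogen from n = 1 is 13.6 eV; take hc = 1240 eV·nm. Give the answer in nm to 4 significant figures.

24.31 nm

The Lyman series terminates on n_f = 1; the third line has n_i = 1+3 = 4.
ΔE = 54.40 × (1/1² − 1/4²) = 51.00 eV.
λ = 1240 / 51.00 = 24.31 nm.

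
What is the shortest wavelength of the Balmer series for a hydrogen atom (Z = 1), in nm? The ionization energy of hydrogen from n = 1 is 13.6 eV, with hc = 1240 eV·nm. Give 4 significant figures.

364.7 nm

The Balmer series has lower level n_f = 2; the series limit corresponds to n_i → ∞.
ΔE_max = 13.6 × 1 / 2² = 3.400 eV.
λ_min = 1240 / 3.400 = 364.7 nm.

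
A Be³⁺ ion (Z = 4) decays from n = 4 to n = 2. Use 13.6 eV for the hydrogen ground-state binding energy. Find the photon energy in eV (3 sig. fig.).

40.8 eV

The Bohr energies scale as Z², so for Z = 4: E_n = −217.6/n² eV.
E_4 = −217.6/16 = −13.60 eV and E_2 = −217.6/4 = −54.40 eV.
The photon energy is |E_4 − E_2| = 40.8 eV.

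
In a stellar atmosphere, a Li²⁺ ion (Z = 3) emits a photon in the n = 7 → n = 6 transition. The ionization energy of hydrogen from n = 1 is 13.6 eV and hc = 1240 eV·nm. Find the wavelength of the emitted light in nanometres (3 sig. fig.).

1370 nm

For Z = 3 the level energies scale as Z², so the effective Rydberg energy is 13.6 × 9 = 122.4 eV.
ΔE = 122.4 × (1/6² − 1/7²) = 122.4 × 0.007370 = 0.9020 eV.
λ = hc/ΔE = 1240 / 0.9020 = 1370 nm.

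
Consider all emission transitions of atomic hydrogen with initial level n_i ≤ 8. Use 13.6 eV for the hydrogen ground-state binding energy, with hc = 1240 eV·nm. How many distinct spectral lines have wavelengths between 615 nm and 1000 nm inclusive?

2

Enumerate all n_i → n_f pairs with 1 ≤ n_f < n_i ≤ 8 and compute λ = 1240 / [13.6·1·(1/n_f² − 1/n_i²)].
Lines falling in [615, 1000] nm: 3→2 (656.5 nm), 8→3 (954.9 nm).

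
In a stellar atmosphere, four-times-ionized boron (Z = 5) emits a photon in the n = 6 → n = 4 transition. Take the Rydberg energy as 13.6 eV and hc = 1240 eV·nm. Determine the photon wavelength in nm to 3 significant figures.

For Z = 5 the level energies scale as Z², so the effective Rydberg energy is 13.6 × 25 = 340.0 eV.
ΔE = 340.0 × (1/4² − 1/6²) = 340.0 × 0.03472 = 11.81 eV.
λ = hc/ΔE = 1240 / 11.81 = 105 nm.

105 nm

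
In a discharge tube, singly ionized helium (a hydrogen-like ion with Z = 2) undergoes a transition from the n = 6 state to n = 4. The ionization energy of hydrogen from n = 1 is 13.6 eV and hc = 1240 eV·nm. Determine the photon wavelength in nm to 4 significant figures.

For Z = 2 the level energies scale as Z², so the effective Rydberg energy is 13.6 × 4 = 54.40 eV.
ΔE = 54.40 × (1/4² − 1/6²) = 54.40 × 0.03472 = 1.889 eV.
λ = hc/ΔE = 1240 / 1.889 = 656.5 nm.

656.5 nm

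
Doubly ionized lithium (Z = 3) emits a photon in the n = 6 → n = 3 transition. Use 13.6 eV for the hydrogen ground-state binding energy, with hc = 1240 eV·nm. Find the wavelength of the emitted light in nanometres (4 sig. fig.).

For Z = 3 the level energies scale as Z², so the effective Rydberg energy is 13.6 × 9 = 122.4 eV.
ΔE = 122.4 × (1/3² − 1/6²) = 122.4 × 0.08333 = 10.20 eV.
λ = hc/ΔE = 1240 / 10.20 = 121.6 nm.

121.6 nm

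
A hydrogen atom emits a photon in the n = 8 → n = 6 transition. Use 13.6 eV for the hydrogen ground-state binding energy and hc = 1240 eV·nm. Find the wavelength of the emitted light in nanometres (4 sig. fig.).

7503 nm

ΔE = 13.60 × (1/6² − 1/8²) = 13.60 × 0.01215 = 0.1653 eV.
λ = hc/ΔE = 1240 / 0.1653 = 7503 nm.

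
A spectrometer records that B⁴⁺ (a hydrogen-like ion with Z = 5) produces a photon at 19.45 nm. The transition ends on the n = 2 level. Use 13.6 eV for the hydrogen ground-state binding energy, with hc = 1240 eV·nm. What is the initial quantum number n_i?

The photon energy is ΔE = hc/λ = 1240 / 19.45 = 63.75 eV.
With Z = 5, ΔE = 340.0 × (1/n_f² − 1/n_i²), so 1/n_f² − 1/n_i² = 0.1875.
With n_f = 2: 1/n_i² = 1/4 − 0.1875 = 0.06249, so n_i ≈ 4.00.

n_i = 4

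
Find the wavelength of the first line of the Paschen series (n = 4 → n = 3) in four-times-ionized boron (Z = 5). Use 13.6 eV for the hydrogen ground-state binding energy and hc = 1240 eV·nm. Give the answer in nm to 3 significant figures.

75.0 nm

The Paschen series terminates on n_f = 3; the first line has n_i = 3+1 = 4.
ΔE = 340.0 × (1/3² − 1/4²) = 16.53 eV.
λ = 1240 / 16.53 = 75.0 nm.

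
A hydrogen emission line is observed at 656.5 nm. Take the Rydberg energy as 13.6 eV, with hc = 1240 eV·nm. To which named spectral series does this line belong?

ΔE = 1240/656.5 = 1.889 eV.
This matches 13.6 × (1/2² − 1/3²), so n_f = 2: the Balmer series.

Balmer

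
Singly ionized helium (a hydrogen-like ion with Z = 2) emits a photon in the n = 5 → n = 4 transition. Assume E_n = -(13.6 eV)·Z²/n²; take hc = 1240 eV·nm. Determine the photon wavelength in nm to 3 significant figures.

1010 nm

For Z = 2 the level energies scale as Z², so the effective Rydberg energy is 13.6 × 4 = 54.40 eV.
ΔE = 54.40 × (1/4² − 1/5²) = 54.40 × 0.02250 = 1.224 eV.
λ = hc/ΔE = 1240 / 1.224 = 1010 nm.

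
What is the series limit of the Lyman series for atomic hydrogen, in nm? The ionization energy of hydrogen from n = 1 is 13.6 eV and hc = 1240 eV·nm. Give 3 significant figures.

The Lyman series has lower level n_f = 1; the series limit corresponds to n_i → ∞.
ΔE_max = 13.6 × 1 / 1² = 13.60 eV.
λ_min = 1240 / 13.60 = 91.2 nm.

91.2 nm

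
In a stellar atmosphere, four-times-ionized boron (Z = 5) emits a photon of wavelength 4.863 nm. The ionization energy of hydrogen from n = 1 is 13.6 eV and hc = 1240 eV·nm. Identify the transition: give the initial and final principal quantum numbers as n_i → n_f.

The photon energy is ΔE = hc/λ = 1240 / 4.863 = 255.0 eV.
With Z = 5, ΔE = 340.0 × (1/n_f² − 1/n_i²), so 1/n_f² − 1/n_i² = 0.7500.
Trying n_f = 1 gives 1/n_i² = 0.2500, i.e. n_i ≈ 2; this pair matches.

n_i = 2, n_f = 1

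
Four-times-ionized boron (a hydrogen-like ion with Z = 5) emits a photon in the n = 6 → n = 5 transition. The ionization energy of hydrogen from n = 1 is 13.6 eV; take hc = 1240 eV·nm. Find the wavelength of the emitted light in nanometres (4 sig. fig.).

For Z = 5 the level energies scale as Z², so the effective Rydberg energy is 13.6 × 25 = 340.0 eV.
ΔE = 340.0 × (1/5² − 1/6²) = 340.0 × 0.01222 = 4.156 eV.
λ = hc/ΔE = 1240 / 4.156 = 298.4 nm.

298.4 nm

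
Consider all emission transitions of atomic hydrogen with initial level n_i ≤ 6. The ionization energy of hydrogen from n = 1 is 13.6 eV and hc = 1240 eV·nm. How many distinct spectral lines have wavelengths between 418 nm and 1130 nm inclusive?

4

Enumerate all n_i → n_f pairs with 1 ≤ n_f < n_i ≤ 6 and compute λ = 1240 / [13.6·1·(1/n_f² − 1/n_i²)].
Lines falling in [418, 1130] nm: 5→2 (434.2 nm), 4→2 (486.3 nm), 3→2 (656.5 nm), 6→3 (1094 nm).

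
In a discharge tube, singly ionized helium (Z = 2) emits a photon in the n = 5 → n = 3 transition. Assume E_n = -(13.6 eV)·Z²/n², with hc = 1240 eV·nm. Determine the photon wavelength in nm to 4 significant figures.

For Z = 2 the level energies scale as Z², so the effective Rydberg energy is 13.6 × 4 = 54.40 eV.
ΔE = 54.40 × (1/3² − 1/5²) = 54.40 × 0.07111 = 3.868 eV.
λ = hc/ΔE = 1240 / 3.868 = 320.5 nm.

320.5 nm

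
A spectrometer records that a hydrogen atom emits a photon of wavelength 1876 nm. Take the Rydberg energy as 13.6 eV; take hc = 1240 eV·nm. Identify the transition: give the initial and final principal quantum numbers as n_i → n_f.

n_i = 4, n_f = 3

The photon energy is ΔE = hc/λ = 1240 / 1876 = 0.6610 eV.
With Z = 1, ΔE = 13.60 × (1/n_f² − 1/n_i²), so 1/n_f² − 1/n_i² = 0.04860.
Trying n_f = 3 gives 1/n_i² = 0.06251, i.e. n_i ≈ 4; this pair matches.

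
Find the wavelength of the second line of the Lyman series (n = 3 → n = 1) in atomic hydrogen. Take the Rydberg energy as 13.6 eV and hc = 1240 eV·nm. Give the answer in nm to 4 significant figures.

The Lyman series terminates on n_f = 1; the second line has n_i = 1+2 = 3.
ΔE = 13.60 × (1/1² − 1/3²) = 12.09 eV.
λ = 1240 / 12.09 = 102.6 nm.

102.6 nm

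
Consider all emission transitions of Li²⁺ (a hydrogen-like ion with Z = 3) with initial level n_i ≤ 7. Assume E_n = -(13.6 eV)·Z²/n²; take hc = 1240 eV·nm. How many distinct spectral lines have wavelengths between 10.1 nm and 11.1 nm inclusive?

4

Enumerate all n_i → n_f pairs with 1 ≤ n_f < n_i ≤ 7 and compute λ = 1240 / [13.6·9·(1/n_f² − 1/n_i²)].
Lines falling in [10.1, 11.1] nm: 7→1 (10.34 nm), 6→1 (10.42 nm), 5→1 (10.55 nm), 4→1 (10.81 nm).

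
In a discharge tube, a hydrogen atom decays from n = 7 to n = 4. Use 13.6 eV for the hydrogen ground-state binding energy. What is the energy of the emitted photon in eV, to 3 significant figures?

E_7 = −13.60/49 = −0.2776 eV and E_4 = −13.60/16 = −0.8500 eV.
The photon energy is |E_7 − E_4| = 0.572 eV.

0.572 eV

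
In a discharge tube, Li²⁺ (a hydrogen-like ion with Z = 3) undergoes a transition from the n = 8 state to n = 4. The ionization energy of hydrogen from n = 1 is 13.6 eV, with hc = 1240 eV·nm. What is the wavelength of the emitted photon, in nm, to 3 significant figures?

216 nm

For Z = 3 the level energies scale as Z², so the effective Rydberg energy is 13.6 × 9 = 122.4 eV.
ΔE = 122.4 × (1/4² − 1/8²) = 122.4 × 0.04688 = 5.738 eV.
λ = hc/ΔE = 1240 / 5.738 = 216 nm.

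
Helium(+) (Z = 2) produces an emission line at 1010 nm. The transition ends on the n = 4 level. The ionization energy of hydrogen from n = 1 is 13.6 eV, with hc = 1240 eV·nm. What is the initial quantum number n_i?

The photon energy is ΔE = hc/λ = 1240 / 1010 = 1.228 eV.
With Z = 2, ΔE = 54.40 × (1/n_f² − 1/n_i²), so 1/n_f² − 1/n_i² = 0.02257.
With n_f = 4: 1/n_i² = 1/16 − 0.02257 = 0.03993, so n_i ≈ 5.00.

n_i = 5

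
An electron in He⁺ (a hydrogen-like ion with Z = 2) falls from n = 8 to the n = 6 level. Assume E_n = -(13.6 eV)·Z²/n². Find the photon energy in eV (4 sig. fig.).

0.6611 eV

The Bohr energies scale as Z², so for Z = 2: E_n = −54.40/n² eV.
E_8 = −54.40/64 = −0.8500 eV and E_6 = −54.40/36 = −1.511 eV.
The photon energy is |E_8 − E_6| = 0.6611 eV.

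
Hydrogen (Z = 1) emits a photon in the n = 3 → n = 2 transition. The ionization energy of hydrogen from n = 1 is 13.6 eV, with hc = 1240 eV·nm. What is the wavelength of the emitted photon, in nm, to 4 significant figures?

656.5 nm

ΔE = 13.60 × (1/2² − 1/3²) = 13.60 × 0.1389 = 1.889 eV.
λ = hc/ΔE = 1240 / 1.889 = 656.5 nm.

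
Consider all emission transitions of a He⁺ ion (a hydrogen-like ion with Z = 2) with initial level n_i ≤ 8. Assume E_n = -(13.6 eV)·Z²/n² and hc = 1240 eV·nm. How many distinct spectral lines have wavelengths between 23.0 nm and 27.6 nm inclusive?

Enumerate all n_i → n_f pairs with 1 ≤ n_f < n_i ≤ 8 and compute λ = 1240 / [13.6·4·(1/n_f² − 1/n_i²)].
Lines falling in [23.0, 27.6] nm: 8→1 (23.16 nm), 7→1 (23.27 nm), 6→1 (23.45 nm), 5→1 (23.74 nm), 4→1 (24.31 nm), 3→1 (25.64 nm).

6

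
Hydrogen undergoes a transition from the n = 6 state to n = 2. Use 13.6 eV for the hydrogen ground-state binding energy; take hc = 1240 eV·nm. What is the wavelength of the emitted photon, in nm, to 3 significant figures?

ΔE = 13.60 × (1/2² − 1/6²) = 13.60 × 0.2222 = 3.022 eV.
λ = hc/ΔE = 1240 / 3.022 = 410 nm.

410 nm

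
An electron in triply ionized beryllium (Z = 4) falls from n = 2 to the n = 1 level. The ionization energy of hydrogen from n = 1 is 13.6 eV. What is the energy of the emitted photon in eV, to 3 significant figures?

The Bohr energies scale as Z², so for Z = 4: E_n = −217.6/n² eV.
E_2 = −217.6/4 = −54.40 eV and E_1 = −217.6/1 = −217.6 eV.
The photon energy is |E_2 − E_1| = 163 eV.

163 eV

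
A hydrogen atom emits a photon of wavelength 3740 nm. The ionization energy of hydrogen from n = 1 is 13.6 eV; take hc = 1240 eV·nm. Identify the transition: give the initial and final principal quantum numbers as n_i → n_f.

n_i = 8, n_f = 5

The photon energy is ΔE = hc/λ = 1240 / 3740 = 0.3316 eV.
With Z = 1, ΔE = 13.60 × (1/n_f² − 1/n_i²), so 1/n_f² − 1/n_i² = 0.02438.
Trying n_f = 5 gives 1/n_i² = 0.01562, i.e. n_i ≈ 8; this pair matches.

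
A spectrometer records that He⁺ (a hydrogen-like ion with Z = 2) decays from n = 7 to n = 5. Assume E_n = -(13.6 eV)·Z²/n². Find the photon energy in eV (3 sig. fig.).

1.07 eV

The Bohr energies scale as Z², so for Z = 2: E_n = −54.40/n² eV.
E_7 = −54.40/49 = −1.110 eV and E_5 = −54.40/25 = −2.176 eV.
The photon energy is |E_7 − E_5| = 1.07 eV.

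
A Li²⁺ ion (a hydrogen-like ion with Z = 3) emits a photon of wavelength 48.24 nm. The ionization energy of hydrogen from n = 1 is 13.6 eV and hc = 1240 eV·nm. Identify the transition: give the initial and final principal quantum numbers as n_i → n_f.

n_i = 5, n_f = 2

The photon energy is ΔE = hc/λ = 1240 / 48.24 = 25.70 eV.
With Z = 3, ΔE = 122.4 × (1/n_f² − 1/n_i²), so 1/n_f² − 1/n_i² = 0.2100.
Trying n_f = 2 gives 1/n_i² = 0.03999, i.e. n_i ≈ 5; this pair matches.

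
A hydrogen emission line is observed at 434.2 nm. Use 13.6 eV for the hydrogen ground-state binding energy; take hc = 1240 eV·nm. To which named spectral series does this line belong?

ΔE = 1240/434.2 = 2.856 eV.
This matches 13.6 × (1/2² − 1/5²), so n_f = 2: the Balmer series.

Balmer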